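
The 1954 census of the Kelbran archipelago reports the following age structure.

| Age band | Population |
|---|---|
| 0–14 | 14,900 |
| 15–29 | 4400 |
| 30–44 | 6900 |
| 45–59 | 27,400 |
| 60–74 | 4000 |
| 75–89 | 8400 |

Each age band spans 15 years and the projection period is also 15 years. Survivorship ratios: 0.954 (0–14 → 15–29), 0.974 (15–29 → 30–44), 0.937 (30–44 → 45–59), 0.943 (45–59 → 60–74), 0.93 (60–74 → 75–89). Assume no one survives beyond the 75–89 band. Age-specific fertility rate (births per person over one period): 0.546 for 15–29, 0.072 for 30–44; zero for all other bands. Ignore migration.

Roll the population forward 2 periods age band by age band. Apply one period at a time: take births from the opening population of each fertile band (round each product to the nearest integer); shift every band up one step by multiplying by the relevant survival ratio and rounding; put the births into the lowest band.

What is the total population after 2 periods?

(Groups numbered youngest = 1 to oldest = 6.)
— Period 1 —
Births: 4400 × 0.546 = 2402 ; 6900 × 0.072 = 497 → total 2899
Group 2: 14900 × 0.954 = 14215
Group 3: 4400 × 0.974 = 4286
Group 4: 6900 × 0.937 = 6465
Group 5: 27400 × 0.943 = 25838
Group 6: 4000 × 0.93 = 3720
End of period: [2899, 14215, 4286, 6465, 25838, 3720]
— Period 2 —
Births: 14215 × 0.546 = 7761 ; 4286 × 0.072 = 309 → total 8070
Group 2: 2899 × 0.954 = 2766
Group 3: 14215 × 0.974 = 13845
Group 4: 4286 × 0.937 = 4016
Group 5: 6465 × 0.943 = 6096
Group 6: 25838 × 0.93 = 24029
End of period: [8070, 2766, 13845, 4016, 6096, 24029]
Total after period 2: 8070 + 2766 + 13845 + 4016 + 6096 + 24029 = 58822

58822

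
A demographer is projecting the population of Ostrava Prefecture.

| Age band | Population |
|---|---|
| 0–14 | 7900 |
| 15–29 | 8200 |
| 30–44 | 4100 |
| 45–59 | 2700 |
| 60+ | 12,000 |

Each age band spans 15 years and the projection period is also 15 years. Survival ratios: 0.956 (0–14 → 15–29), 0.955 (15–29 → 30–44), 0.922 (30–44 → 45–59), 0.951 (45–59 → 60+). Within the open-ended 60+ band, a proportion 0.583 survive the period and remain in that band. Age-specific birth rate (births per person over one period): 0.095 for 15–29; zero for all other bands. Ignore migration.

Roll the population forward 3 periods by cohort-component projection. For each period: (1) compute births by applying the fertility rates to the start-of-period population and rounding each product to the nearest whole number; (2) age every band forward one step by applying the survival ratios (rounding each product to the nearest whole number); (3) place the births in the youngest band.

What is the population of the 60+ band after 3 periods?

[period 1]
Births: 8200 × 0.095 = 779
15–29: 7900 × 0.956 = 7552
30–44: 8200 × 0.955 = 7831
45–59: 4100 × 0.922 = 3780
60+: 2700 × 0.951 + 12000 × 0.583 = 2568 + 6996 = 9564
Population now: 0–14=779, 15–29=7552, 30–44=7831, 45–59=3780, 60+=9564
[period 2]
Births: 7552 × 0.095 = 717
15–29: 779 × 0.956 = 745
30–44: 7552 × 0.955 = 7212
45–59: 7831 × 0.922 = 7220
60+: 3780 × 0.951 + 9564 × 0.583 = 3595 + 5576 = 9171
Population now: 0–14=717, 15–29=745, 30–44=7212, 45–59=7220, 60+=9171
[period 3]
Births: 745 × 0.095 = 71
15–29: 717 × 0.956 = 685
30–44: 745 × 0.955 = 711
45–59: 7212 × 0.922 = 6649
60+: 7220 × 0.951 + 9171 × 0.583 = 6866 + 5347 = 12213
Population now: 0–14=71, 15–29=685, 30–44=711, 45–59=6649, 60+=12213

12213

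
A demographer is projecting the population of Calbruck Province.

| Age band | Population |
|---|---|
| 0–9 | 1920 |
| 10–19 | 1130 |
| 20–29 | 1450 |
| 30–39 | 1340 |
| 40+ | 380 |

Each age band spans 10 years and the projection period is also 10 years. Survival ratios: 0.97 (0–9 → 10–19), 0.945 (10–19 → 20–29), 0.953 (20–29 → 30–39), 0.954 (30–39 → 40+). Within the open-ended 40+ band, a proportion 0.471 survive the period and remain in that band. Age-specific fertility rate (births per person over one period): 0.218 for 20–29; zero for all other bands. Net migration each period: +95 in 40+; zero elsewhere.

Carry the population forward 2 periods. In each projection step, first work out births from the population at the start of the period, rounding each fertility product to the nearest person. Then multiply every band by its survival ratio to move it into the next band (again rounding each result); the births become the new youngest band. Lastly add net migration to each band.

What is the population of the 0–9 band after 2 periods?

233

[period 1]
Births: 1450 * 0.218 = 316
10–19: 1920 * 0.97 = 1862
20–29: 1130 * 0.945 = 1068
30–39: 1450 * 0.953 = 1382
40+: 1340 * 0.954 + 380 * 0.471 = 1278 + 179 = 1457
Net migration: 40+ + 95 → 1552
End of period: [316, 1862, 1068, 1382, 1552]
[period 2]
Births: 1068 * 0.218 = 233
10–19: 316 * 0.97 = 307
20–29: 1862 * 0.945 = 1760
30–39: 1068 * 0.953 = 1018
40+: 1382 * 0.954 + 1552 * 0.471 = 1318 + 731 = 2049
Net migration: 40+ + 95 → 2144
End of period: [233, 307, 1760, 1018, 2144]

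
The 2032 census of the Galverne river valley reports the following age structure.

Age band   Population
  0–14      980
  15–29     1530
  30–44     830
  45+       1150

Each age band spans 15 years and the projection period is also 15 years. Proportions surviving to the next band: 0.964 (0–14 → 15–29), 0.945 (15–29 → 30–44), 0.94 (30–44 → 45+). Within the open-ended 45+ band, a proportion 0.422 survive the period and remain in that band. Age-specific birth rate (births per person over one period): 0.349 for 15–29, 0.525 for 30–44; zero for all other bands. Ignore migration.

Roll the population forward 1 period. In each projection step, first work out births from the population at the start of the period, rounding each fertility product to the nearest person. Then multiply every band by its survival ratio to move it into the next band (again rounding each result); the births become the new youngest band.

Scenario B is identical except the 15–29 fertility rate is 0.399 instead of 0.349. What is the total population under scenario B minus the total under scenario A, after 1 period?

76

[period 1]
Births: 1530 × 0.349 = 534, 830 × 0.525 = 436 → 970
15–29: 980 × 0.964 = 945
30–44: 1530 × 0.945 = 1446
45+: 830 × 0.94 + 1150 × 0.422 = 780 + 485 = 1265
End of period: [970, 945, 1446, 1265]
Scenario A total after 1 period: 4626
Scenario B projection —
[period 1]
Births: 1530 × 0.399 = 610, 830 × 0.525 = 436 → 1046
15–29: 980 × 0.964 = 945
30–44: 1530 × 0.945 = 1446
45+: 830 × 0.94 + 1150 × 0.422 = 780 + 485 = 1265
End of period: [1046, 945, 1446, 1265]
Scenario B total after 1 period: 4702
Difference B − A = 4702 − 4626 = 76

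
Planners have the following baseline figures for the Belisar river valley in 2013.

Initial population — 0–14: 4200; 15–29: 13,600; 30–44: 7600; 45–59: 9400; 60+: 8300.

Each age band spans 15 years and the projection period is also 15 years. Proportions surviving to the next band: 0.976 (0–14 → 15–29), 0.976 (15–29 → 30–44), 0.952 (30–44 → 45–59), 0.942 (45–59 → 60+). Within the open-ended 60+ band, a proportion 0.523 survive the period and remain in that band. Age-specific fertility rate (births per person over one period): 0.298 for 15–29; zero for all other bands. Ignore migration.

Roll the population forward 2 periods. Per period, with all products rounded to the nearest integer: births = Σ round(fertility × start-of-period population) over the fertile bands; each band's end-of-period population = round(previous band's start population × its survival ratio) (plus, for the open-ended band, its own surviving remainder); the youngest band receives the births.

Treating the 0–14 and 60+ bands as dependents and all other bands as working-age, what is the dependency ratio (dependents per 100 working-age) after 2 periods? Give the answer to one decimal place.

72.5

(Groups numbered youngest = 1 to oldest = 5.)
— Period 1 —
Births: 13600 × 0.298 = 4053
Group 2: 4200 × 0.976 = 4099
Group 3: 13600 × 0.976 = 13274
Group 4: 7600 × 0.952 = 7235
Group 5: 9400 × 0.942 + 8300 × 0.523 = 8855 + 4341 = 13196
→ [4053, 4099, 13274, 7235, 13196]
— Period 2 —
Births: 4099 × 0.298 = 1222
Group 2: 4053 × 0.976 = 3956
Group 3: 4099 × 0.976 = 4001
Group 4: 13274 × 0.952 = 12637
Group 5: 7235 × 0.942 + 13196 × 0.523 = 6815 + 6902 = 13717
→ [1222, 3956, 4001, 12637, 13717]
Dependents (band 0–14 + band 60+) = 1222 + 13717 = 14939; working-age = 20594; ratio = 14939/20594 × 100 = 72.5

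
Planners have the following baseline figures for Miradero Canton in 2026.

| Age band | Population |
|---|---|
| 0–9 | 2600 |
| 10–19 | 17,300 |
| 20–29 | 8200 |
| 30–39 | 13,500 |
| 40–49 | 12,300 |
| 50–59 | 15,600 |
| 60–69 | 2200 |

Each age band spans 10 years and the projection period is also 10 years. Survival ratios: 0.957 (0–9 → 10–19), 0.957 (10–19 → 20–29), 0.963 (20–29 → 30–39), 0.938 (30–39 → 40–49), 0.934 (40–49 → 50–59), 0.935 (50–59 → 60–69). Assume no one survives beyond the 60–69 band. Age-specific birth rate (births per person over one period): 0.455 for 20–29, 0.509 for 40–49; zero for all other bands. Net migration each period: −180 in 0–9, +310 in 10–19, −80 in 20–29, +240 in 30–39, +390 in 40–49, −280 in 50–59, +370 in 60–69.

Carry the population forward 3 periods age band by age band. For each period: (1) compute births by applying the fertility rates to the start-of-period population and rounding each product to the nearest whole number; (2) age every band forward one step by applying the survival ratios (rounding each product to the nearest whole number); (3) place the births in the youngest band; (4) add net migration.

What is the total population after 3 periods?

(Bands numbered youngest = 1 to oldest = 7.)
[period 1]
Births: 8200 * 0.455 = 3731  |  12300 * 0.509 = 6261 ⇒ total 9992
Band 2: 2600 * 0.957 = 2488
Band 3: 17300 * 0.957 = 16556
Band 4: 8200 * 0.963 = 7897
Band 5: 13500 * 0.938 = 12663
Band 6: 12300 * 0.934 = 11488
Band 7: 15600 * 0.935 = 14586
Net migration: Band 1 − 180 → 9812; Band 2 + 310 → 2798; Band 3 − 80 → 16476; Band 4 + 240 → 8137; Band 5 + 390 → 13053; Band 6 − 280 → 11208; Band 7 + 370 → 14956
End of period: [9812, 2798, 16476, 8137, 13053, 11208, 14956]
[period 2]
Births: 16476 * 0.455 = 7497  |  13053 * 0.509 = 6644 ⇒ total 14141
Band 2: 9812 * 0.957 = 9390
Band 3: 2798 * 0.957 = 2678
Band 4: 16476 * 0.963 = 15866
Band 5: 8137 * 0.938 = 7633
Band 6: 13053 * 0.934 = 12192
Band 7: 11208 * 0.935 = 10479
Net migration: Band 1 − 180 → 13961; Band 2 + 310 → 9700; Band 3 − 80 → 2598; Band 4 + 240 → 16106; Band 5 + 390 → 8023; Band 6 − 280 → 11912; Band 7 + 370 → 10849
End of period: [13961, 9700, 2598, 16106, 8023, 11912, 10849]
[period 3]
Births: 2598 * 0.455 = 1182  |  8023 * 0.509 = 4084 ⇒ total 5266
Band 2: 13961 * 0.957 = 13361
Band 3: 9700 * 0.957 = 9283
Band 4: 2598 * 0.963 = 2502
Band 5: 16106 * 0.938 = 15107
Band 6: 8023 * 0.934 = 7493
Band 7: 11912 * 0.935 = 11138
Net migration: Band 1 − 180 → 5086; Band 2 + 310 → 13671; Band 3 − 80 → 9203; Band 4 + 240 → 2742; Band 5 + 390 → 15497; Band 6 − 280 → 7213; Band 7 + 370 → 11508
End of period: [5086, 13671, 9203, 2742, 15497, 7213, 11508]
Total after period 3: 5086 + 13671 + 9203 + 2742 + 15497 + 7213 + 11508 = 64920

64920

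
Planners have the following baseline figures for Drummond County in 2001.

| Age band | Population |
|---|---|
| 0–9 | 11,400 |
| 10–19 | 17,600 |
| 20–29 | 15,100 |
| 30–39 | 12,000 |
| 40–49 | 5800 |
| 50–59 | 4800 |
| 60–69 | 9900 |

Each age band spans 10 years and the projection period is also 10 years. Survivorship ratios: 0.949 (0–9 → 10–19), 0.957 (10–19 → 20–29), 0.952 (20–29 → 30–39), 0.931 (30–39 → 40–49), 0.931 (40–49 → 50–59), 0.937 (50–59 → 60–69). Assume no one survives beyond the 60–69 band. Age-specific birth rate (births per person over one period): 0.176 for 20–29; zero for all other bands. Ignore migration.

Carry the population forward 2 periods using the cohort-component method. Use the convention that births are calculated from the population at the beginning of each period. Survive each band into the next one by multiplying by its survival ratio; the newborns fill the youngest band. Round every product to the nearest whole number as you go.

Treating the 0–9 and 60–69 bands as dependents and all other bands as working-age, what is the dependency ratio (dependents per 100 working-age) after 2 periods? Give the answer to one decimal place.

15.2

Call the groups 1 to 7, youngest first.
Period 1:
Births: 15100 * 0.176 = 2658
Group 2: 11400 * 0.949 = 10819
Group 3: 17600 * 0.957 = 16843
Group 4: 15100 * 0.952 = 14375
Group 5: 12000 * 0.931 = 11172
Group 6: 5800 * 0.931 = 5400
Group 7: 4800 * 0.937 = 4498
→ [2658, 10819, 16843, 14375, 11172, 5400, 4498]
Period 2:
Births: 16843 * 0.176 = 2964
Group 2: 2658 * 0.949 = 2522
Group 3: 10819 * 0.957 = 10354
Group 4: 16843 * 0.952 = 16035
Group 5: 14375 * 0.931 = 13383
Group 6: 11172 * 0.931 = 10401
Group 7: 5400 * 0.937 = 5060
→ [2964, 2522, 10354, 16035, 13383, 10401, 5060]
Dependents (band 0–9 + band 60–69) = 2964 + 5060 = 8024; working-age = 52695; ratio = 8024/52695 × 100 = 15.2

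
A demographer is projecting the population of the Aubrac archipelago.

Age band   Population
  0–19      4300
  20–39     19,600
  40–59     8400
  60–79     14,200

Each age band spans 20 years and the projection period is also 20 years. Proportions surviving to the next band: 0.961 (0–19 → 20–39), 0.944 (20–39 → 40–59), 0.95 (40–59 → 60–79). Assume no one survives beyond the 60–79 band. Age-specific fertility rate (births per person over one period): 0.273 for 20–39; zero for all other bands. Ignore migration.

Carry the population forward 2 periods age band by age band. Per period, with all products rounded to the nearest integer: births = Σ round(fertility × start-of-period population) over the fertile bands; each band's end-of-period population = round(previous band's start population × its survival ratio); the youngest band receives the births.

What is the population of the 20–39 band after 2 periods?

— Period 1 —
Births: 19600 * 0.273 = 5351
20–39: 4300 * 0.961 = 4132
40–59: 19600 * 0.944 = 18502
60–79: 8400 * 0.95 = 7980
Population now: 0–19=5351, 20–39=4132, 40–59=18502, 60–79=7980
— Period 2 —
Births: 4132 * 0.273 = 1128
20–39: 5351 * 0.961 = 5142
40–59: 4132 * 0.944 = 3901
60–79: 18502 * 0.95 = 17577
Population now: 0–19=1128, 20–39=5142, 40–59=3901, 60–79=17577

5142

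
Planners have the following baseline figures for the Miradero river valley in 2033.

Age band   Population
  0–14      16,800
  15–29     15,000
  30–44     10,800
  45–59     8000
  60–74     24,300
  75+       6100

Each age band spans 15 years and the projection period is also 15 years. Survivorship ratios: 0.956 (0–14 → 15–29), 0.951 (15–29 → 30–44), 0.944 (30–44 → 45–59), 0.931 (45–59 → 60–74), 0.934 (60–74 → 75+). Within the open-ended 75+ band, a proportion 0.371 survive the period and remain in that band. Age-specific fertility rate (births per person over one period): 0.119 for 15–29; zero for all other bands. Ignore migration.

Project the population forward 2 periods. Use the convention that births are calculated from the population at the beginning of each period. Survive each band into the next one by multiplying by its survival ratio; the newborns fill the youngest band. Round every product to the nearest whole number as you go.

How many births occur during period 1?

Period 1:
Births: 15000 * 0.119 = 1785
15–29: 16800 * 0.956 = 16061
30–44: 15000 * 0.951 = 14265
45–59: 10800 * 0.944 = 10195
60–74: 8000 * 0.931 = 7448
75+: 24300 * 0.934 + 6100 * 0.371 = 22696 + 2263 = 24959
Population now: 0–14=1785, 15–29=16061, 30–44=14265, 45–59=10195, 60–74=7448, 75+=24959

1785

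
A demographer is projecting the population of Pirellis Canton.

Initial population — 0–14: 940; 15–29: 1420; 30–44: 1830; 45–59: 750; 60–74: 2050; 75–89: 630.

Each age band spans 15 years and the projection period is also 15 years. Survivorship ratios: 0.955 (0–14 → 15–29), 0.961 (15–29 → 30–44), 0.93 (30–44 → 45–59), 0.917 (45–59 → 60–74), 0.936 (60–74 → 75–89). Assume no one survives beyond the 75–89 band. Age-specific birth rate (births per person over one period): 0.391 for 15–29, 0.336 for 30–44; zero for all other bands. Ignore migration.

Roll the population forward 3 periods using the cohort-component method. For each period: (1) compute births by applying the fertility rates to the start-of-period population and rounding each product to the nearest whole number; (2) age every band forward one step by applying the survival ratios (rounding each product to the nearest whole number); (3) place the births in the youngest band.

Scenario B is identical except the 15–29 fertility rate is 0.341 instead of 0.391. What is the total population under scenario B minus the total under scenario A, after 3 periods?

-186

Numbering the bands 1..6 from youngest to oldest:
Period 1:
Births: 1420 × 0.391 = 555 ; 1830 × 0.336 = 615 → 1170
Band 2: 940 × 0.955 = 898
Band 3: 1420 × 0.961 = 1365
Band 4: 1830 × 0.93 = 1702
Band 5: 750 × 0.917 = 688
Band 6: 2050 × 0.936 = 1919
Giving 1170 / 898 / 1365 / 1702 / 688 / 1919.
Period 2:
Births: 898 × 0.391 = 351 ; 1365 × 0.336 = 459 → 810
Band 2: 1170 × 0.955 = 1117
Band 3: 898 × 0.961 = 863
Band 4: 1365 × 0.93 = 1269
Band 5: 1702 × 0.917 = 1561
Band 6: 688 × 0.936 = 644
Giving 810 / 1117 / 863 / 1269 / 1561 / 644.
Period 3:
Births: 1117 × 0.391 = 437 ; 863 × 0.336 = 290 → 727
Band 2: 810 × 0.955 = 774
Band 3: 1117 × 0.961 = 1073
Band 4: 863 × 0.93 = 803
Band 5: 1269 × 0.917 = 1164
Band 6: 1561 × 0.936 = 1461
Giving 727 / 774 / 1073 / 803 / 1164 / 1461.
Scenario A total after 3 periods: 6002
Scenario B projection —
Period 1:
Births: 1420 × 0.341 = 484 ; 1830 × 0.336 = 615 → 1099
Band 2: 940 × 0.955 = 898
Band 3: 1420 × 0.961 = 1365
Band 4: 1830 × 0.93 = 1702
Band 5: 750 × 0.917 = 688
Band 6: 2050 × 0.936 = 1919
Giving 1099 / 898 / 1365 / 1702 / 688 / 1919.
Period 2:
Births: 898 × 0.341 = 306 ; 1365 × 0.336 = 459 → 765
Band 2: 1099 × 0.955 = 1050
Band 3: 898 × 0.961 = 863
Band 4: 1365 × 0.93 = 1269
Band 5: 1702 × 0.917 = 1561
Band 6: 688 × 0.936 = 644
Giving 765 / 1050 / 863 / 1269 / 1561 / 644.
Period 3:
Births: 1050 × 0.341 = 358 ; 863 × 0.336 = 290 → 648
Band 2: 765 × 0.955 = 731
Band 3: 1050 × 0.961 = 1009
Band 4: 863 × 0.93 = 803
Band 5: 1269 × 0.917 = 1164
Band 6: 1561 × 0.936 = 1461
Giving 648 / 731 / 1009 / 803 / 1164 / 1461.
Scenario B total after 3 periods: 5816
Difference B − A = 5816 − 6002 = -186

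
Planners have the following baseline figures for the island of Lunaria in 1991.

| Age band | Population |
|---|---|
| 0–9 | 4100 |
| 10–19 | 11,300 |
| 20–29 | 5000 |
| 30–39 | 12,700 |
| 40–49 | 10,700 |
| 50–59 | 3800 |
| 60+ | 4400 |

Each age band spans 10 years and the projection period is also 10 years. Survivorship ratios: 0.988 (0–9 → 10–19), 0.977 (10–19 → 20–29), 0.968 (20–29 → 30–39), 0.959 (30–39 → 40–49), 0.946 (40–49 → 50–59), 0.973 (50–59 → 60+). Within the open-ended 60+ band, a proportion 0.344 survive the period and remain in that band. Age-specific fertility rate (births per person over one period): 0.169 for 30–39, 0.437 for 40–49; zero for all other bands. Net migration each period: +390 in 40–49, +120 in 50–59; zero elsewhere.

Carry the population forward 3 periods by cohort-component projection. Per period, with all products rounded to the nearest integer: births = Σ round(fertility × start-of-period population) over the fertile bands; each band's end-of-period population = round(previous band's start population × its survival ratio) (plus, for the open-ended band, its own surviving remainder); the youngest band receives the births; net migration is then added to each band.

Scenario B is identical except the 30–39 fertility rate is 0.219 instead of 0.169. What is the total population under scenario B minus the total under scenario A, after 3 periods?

Call the groups 1 to 7, youngest first.
After projecting period 1:
Births: 12700 * 0.169 = 2146, 10700 * 0.437 = 4676 ⇒ total 6822
Group 2: 4100 * 0.988 = 4051
Group 3: 11300 * 0.977 = 11040
Group 4: 5000 * 0.968 = 4840
Group 5: 12700 * 0.959 = 12179
Group 6: 10700 * 0.946 = 10122
Group 7: 3800 * 0.973 + 4400 * 0.344 = 3697 + 1514 = 5211
Net migration: Group 5 + 390 → 12569; Group 6 + 120 → 10242
End of period: [6822, 4051, 11040, 4840, 12569, 10242, 5211]
After projecting period 2:
Births: 4840 * 0.169 = 818, 12569 * 0.437 = 5493 ⇒ total 6311
Group 2: 6822 * 0.988 = 6740
Group 3: 4051 * 0.977 = 3958
Group 4: 11040 * 0.968 = 10687
Group 5: 4840 * 0.959 = 4642
Group 6: 12569 * 0.946 = 11890
Group 7: 10242 * 0.973 + 5211 * 0.344 = 9965 + 1793 = 11758
Net migration: Group 5 + 390 → 5032; Group 6 + 120 → 12010
End of period: [6311, 6740, 3958, 10687, 5032, 12010, 11758]
After projecting period 3:
Births: 10687 * 0.169 = 1806, 5032 * 0.437 = 2199 ⇒ total 4005
Group 2: 6311 * 0.988 = 6235
Group 3: 6740 * 0.977 = 6585
Group 4: 3958 * 0.968 = 3831
Group 5: 10687 * 0.959 = 10249
Group 6: 5032 * 0.946 = 4760
Group 7: 12010 * 0.973 + 11758 * 0.344 = 11686 + 4045 = 15731
Net migration: Group 5 + 390 → 10639; Group 6 + 120 → 4880
End of period: [4005, 6235, 6585, 3831, 10639, 4880, 15731]
Scenario A total after 3 periods: 51906
Scenario B projection —
After projecting period 1:
Births: 12700 * 0.219 = 2781, 10700 * 0.437 = 4676 ⇒ total 7457
Group 2: 4100 * 0.988 = 4051
Group 3: 11300 * 0.977 = 11040
Group 4: 5000 * 0.968 = 4840
Group 5: 12700 * 0.959 = 12179
Group 6: 10700 * 0.946 = 10122
Group 7: 3800 * 0.973 + 4400 * 0.344 = 3697 + 1514 = 5211
Net migration: Group 5 + 390 → 12569; Group 6 + 120 → 10242
End of period: [7457, 4051, 11040, 4840, 12569, 10242, 5211]
After projecting period 2:
Births: 4840 * 0.219 = 1060, 12569 * 0.437 = 5493 ⇒ total 6553
Group 2: 7457 * 0.988 = 7368
Group 3: 4051 * 0.977 = 3958
Group 4: 11040 * 0.968 = 10687
Group 5: 4840 * 0.959 = 4642
Group 6: 12569 * 0.946 = 11890
Group 7: 10242 * 0.973 + 5211 * 0.344 = 9965 + 1793 = 11758
Net migration: Group 5 + 390 → 5032; Group 6 + 120 → 12010
End of period: [6553, 7368, 3958, 10687, 5032, 12010, 11758]
After projecting period 3:
Births: 10687 * 0.219 = 2340, 5032 * 0.437 = 2199 ⇒ total 4539
Group 2: 6553 * 0.988 = 6474
Group 3: 7368 * 0.977 = 7199
Group 4: 3958 * 0.968 = 3831
Group 5: 10687 * 0.959 = 10249
Group 6: 5032 * 0.946 = 4760
Group 7: 12010 * 0.973 + 11758 * 0.344 = 11686 + 4045 = 15731
Net migration: Group 5 + 390 → 10639; Group 6 + 120 → 4880
End of period: [4539, 6474, 7199, 3831, 10639, 4880, 15731]
Scenario B total after 3 periods: 53293
Difference B − A = 53293 − 51906 = 1387

1387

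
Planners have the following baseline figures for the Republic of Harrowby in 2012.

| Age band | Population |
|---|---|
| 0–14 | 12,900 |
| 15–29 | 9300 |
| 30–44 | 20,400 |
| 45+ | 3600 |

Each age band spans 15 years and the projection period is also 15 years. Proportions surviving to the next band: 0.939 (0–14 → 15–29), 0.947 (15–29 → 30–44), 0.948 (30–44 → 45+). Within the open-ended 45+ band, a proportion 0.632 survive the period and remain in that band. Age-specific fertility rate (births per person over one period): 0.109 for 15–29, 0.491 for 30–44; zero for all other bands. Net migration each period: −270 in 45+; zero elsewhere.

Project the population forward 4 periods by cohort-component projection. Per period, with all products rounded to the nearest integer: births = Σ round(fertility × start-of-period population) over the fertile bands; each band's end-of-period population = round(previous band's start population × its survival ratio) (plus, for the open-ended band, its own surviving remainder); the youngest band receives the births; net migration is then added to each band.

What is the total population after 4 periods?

41107

(Groups numbered youngest = 1 to oldest = 4.)
After projecting period 1:
Births: 9300 * 0.109 = 1014, 20400 * 0.491 = 10016 ⇒ total 11030
Group 2: 12900 * 0.939 = 12113
Group 3: 9300 * 0.947 = 8807
Group 4: 20400 * 0.948 + 3600 * 0.632 = 19339 + 2275 = 21614
Net migration: Group 4 − 270 → 21344
→ [11030, 12113, 8807, 21344]
After projecting period 2:
Births: 12113 * 0.109 = 1320, 8807 * 0.491 = 4324 ⇒ total 5644
Group 2: 11030 * 0.939 = 10357
Group 3: 12113 * 0.947 = 11471
Group 4: 8807 * 0.948 + 21344 * 0.632 = 8349 + 13489 = 21838
Net migration: Group 4 − 270 → 21568
→ [5644, 10357, 11471, 21568]
After projecting period 3:
Births: 10357 * 0.109 = 1129, 11471 * 0.491 = 5632 ⇒ total 6761
Group 2: 5644 * 0.939 = 5300
Group 3: 10357 * 0.947 = 9808
Group 4: 11471 * 0.948 + 21568 * 0.632 = 10875 + 13631 = 24506
Net migration: Group 4 − 270 → 24236
→ [6761, 5300, 9808, 24236]
After projecting period 4:
Births: 5300 * 0.109 = 578, 9808 * 0.491 = 4816 ⇒ total 5394
Group 2: 6761 * 0.939 = 6349
Group 3: 5300 * 0.947 = 5019
Group 4: 9808 * 0.948 + 24236 * 0.632 = 9298 + 15317 = 24615
Net migration: Group 4 − 270 → 24345
→ [5394, 6349, 5019, 24345]
Total after period 4: 5394 + 6349 + 5019 + 24345 = 41107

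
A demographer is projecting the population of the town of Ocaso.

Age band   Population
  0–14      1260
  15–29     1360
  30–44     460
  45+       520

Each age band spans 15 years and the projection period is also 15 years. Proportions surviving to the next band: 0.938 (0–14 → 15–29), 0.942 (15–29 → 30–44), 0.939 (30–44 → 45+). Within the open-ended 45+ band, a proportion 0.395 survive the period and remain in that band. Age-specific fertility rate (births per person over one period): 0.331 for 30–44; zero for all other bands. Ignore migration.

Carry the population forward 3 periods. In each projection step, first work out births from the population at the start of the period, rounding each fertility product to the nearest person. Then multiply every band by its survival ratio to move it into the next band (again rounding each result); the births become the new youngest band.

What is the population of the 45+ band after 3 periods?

Numbering the groups 1..4 from youngest to oldest:
Period 1:
Births: 460 × 0.331 = 152
Group 2: 1260 × 0.938 = 1182
Group 3: 1360 × 0.942 = 1281
Group 4: 460 × 0.939 + 520 × 0.395 = 432 + 205 = 637
→ [152, 1182, 1281, 637]
Period 2:
Births: 1281 × 0.331 = 424
Group 2: 152 × 0.938 = 143
Group 3: 1182 × 0.942 = 1113
Group 4: 1281 × 0.939 + 637 × 0.395 = 1203 + 252 = 1455
→ [424, 143, 1113, 1455]
Period 3:
Births: 1113 × 0.331 = 368
Group 2: 424 × 0.938 = 398
Group 3: 143 × 0.942 = 135
Group 4: 1113 × 0.939 + 1455 × 0.395 = 1045 + 575 = 1620
→ [368, 398, 135, 1620]

1620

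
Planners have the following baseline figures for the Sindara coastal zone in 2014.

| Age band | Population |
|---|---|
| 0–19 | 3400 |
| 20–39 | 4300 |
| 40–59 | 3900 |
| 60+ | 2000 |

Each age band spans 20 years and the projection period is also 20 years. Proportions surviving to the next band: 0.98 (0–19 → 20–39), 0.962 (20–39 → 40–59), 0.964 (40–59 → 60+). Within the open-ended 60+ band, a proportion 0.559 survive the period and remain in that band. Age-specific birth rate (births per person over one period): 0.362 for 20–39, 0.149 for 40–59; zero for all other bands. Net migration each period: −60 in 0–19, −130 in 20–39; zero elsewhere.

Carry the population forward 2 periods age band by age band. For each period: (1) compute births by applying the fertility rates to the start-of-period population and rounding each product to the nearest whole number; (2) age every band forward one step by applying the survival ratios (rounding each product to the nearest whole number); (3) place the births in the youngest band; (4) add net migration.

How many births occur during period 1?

After projecting period 1:
Births: 4300 × 0.362 = 1557 ; 3900 × 0.149 = 581 → total 2138
20–39: 3400 × 0.98 = 3332
40–59: 4300 × 0.962 = 4137
60+: 3900 × 0.964 + 2000 × 0.559 = 3760 + 1118 = 4878
Net migration: 0–19 − 60 → 2078; 20–39 − 130 → 3202
End of period: [2078, 3202, 4137, 4878]

2138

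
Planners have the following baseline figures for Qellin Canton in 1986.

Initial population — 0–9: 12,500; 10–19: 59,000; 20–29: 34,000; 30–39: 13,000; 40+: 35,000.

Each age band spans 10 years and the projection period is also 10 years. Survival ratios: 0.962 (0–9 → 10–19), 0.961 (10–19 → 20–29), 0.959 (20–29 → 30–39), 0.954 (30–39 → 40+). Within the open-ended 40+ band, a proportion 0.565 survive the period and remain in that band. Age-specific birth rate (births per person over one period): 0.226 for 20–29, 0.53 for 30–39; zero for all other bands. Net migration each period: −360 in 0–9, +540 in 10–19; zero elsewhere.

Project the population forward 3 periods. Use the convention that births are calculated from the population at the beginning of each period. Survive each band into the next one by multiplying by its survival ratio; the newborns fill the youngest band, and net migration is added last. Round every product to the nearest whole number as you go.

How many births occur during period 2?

30095

Numbering the groups 1..5 from youngest to oldest:
— Period 1 —
Births: 34000 × 0.226 = 7684  |  13000 × 0.53 = 6890 — total 14574
Group 2: 12500 × 0.962 = 12025
Group 3: 59000 × 0.961 = 56699
Group 4: 34000 × 0.959 = 32606
Group 5: 13000 × 0.954 + 35000 × 0.565 = 12402 + 19775 = 32177
Net migration: Group 1 − 360 → 14214; Group 2 + 540 → 12565
→ [14214, 12565, 56699, 32606, 32177]
— Period 2 —
Births: 56699 × 0.226 = 12814  |  32606 × 0.53 = 17281 — total 30095
Group 2: 14214 × 0.962 = 13674
Group 3: 12565 × 0.961 = 12075
Group 4: 56699 × 0.959 = 54374
Group 5: 32606 × 0.954 + 32177 × 0.565 = 31106 + 18180 = 49286
Net migration: Group 1 − 360 → 29735; Group 2 + 540 → 14214
→ [29735, 14214, 12075, 54374, 49286]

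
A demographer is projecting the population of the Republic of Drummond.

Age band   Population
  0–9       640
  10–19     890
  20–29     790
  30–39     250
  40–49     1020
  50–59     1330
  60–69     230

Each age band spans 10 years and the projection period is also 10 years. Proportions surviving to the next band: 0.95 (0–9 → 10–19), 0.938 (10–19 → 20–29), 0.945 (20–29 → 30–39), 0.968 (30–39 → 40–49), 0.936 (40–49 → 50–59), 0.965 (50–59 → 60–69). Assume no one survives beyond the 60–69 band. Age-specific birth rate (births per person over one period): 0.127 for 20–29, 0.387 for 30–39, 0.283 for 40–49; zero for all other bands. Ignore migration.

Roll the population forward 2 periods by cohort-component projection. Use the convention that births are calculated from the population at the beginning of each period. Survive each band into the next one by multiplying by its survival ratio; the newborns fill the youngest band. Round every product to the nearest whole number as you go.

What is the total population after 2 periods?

4156

[period 1]
Births: 790 × 0.127 = 100, 250 × 0.387 = 97, 1020 × 0.283 = 289 — total 486
10–19: 640 × 0.95 = 608
20–29: 890 × 0.938 = 835
30–39: 790 × 0.945 = 747
40–49: 250 × 0.968 = 242
50–59: 1020 × 0.936 = 955
60–69: 1330 × 0.965 = 1283
End of period: [486, 608, 835, 747, 242, 955, 1283]
[period 2]
Births: 835 × 0.127 = 106, 747 × 0.387 = 289, 242 × 0.283 = 68 — total 463
10–19: 486 × 0.95 = 462
20–29: 608 × 0.938 = 570
30–39: 835 × 0.945 = 789
40–49: 747 × 0.968 = 723
50–59: 242 × 0.936 = 227
60–69: 955 × 0.965 = 922
End of period: [463, 462, 570, 789, 723, 227, 922]
Total after period 2: 463 + 462 + 570 + 789 + 723 + 227 + 922 = 4156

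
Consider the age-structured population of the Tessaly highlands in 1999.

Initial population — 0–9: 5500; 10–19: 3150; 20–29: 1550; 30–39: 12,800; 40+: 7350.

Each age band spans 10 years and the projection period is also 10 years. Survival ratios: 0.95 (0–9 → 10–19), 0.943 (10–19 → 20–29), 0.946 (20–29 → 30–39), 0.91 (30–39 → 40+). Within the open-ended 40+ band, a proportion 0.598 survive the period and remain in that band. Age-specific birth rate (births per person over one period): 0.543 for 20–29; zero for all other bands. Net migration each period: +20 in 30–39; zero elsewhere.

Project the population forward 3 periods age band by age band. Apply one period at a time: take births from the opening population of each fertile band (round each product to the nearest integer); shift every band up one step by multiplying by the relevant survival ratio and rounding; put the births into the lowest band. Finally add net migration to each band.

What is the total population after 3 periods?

18763

— Period 1 —
Births: 1550 * 0.543 = 842
10–19: 5500 * 0.95 = 5225
20–29: 3150 * 0.943 = 2970
30–39: 1550 * 0.946 = 1466
40+: 12800 * 0.91 + 7350 * 0.598 = 11648 + 4395 = 16043
Net migration: 30–39 + 20 → 1486
Giving 842 / 5225 / 2970 / 1486 / 16043.
— Period 2 —
Births: 2970 * 0.543 = 1613
10–19: 842 * 0.95 = 800
20–29: 5225 * 0.943 = 4927
30–39: 2970 * 0.946 = 2810
40+: 1486 * 0.91 + 16043 * 0.598 = 1352 + 9594 = 10946
Net migration: 30–39 + 20 → 2830
Giving 1613 / 800 / 4927 / 2830 / 10946.
— Period 3 —
Births: 4927 * 0.543 = 2675
10–19: 1613 * 0.95 = 1532
20–29: 800 * 0.943 = 754
30–39: 4927 * 0.946 = 4661
40+: 2830 * 0.91 + 10946 * 0.598 = 2575 + 6546 = 9121
Net migration: 30–39 + 20 → 4681
Giving 2675 / 1532 / 754 / 4681 / 9121.
Total after period 3: 2675 + 1532 + 754 + 4681 + 9121 = 18763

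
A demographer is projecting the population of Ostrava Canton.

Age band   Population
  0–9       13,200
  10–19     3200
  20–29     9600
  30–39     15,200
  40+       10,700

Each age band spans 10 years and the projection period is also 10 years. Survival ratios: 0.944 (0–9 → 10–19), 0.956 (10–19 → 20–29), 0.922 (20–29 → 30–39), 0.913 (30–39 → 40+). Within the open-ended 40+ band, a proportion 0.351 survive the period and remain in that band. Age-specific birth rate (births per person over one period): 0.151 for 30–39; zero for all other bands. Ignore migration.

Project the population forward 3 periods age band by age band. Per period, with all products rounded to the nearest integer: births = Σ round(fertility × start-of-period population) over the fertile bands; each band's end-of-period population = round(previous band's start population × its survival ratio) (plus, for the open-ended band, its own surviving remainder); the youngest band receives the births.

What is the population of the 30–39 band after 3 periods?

10984

Call the groups 1 to 5, youngest first.
Period 1.
Births: 15200 × 0.151 = 2295
Group 2: 13200 × 0.944 = 12461
Group 3: 3200 × 0.956 = 3059
Group 4: 9600 × 0.922 = 8851
Group 5: 15200 × 0.913 + 10700 × 0.351 = 13878 + 3756 = 17634
Giving 2295 / 12461 / 3059 / 8851 / 17634.
Period 2.
Births: 8851 × 0.151 = 1337
Group 2: 2295 × 0.944 = 2166
Group 3: 12461 × 0.956 = 11913
Group 4: 3059 × 0.922 = 2820
Group 5: 8851 × 0.913 + 17634 × 0.351 = 8081 + 6190 = 14271
Giving 1337 / 2166 / 11913 / 2820 / 14271.
Period 3.
Births: 2820 × 0.151 = 426
Group 2: 1337 × 0.944 = 1262
Group 3: 2166 × 0.956 = 2071
Group 4: 11913 × 0.922 = 10984
Group 5: 2820 × 0.913 + 14271 × 0.351 = 2575 + 5009 = 7584
Giving 426 / 1262 / 2071 / 10984 / 7584.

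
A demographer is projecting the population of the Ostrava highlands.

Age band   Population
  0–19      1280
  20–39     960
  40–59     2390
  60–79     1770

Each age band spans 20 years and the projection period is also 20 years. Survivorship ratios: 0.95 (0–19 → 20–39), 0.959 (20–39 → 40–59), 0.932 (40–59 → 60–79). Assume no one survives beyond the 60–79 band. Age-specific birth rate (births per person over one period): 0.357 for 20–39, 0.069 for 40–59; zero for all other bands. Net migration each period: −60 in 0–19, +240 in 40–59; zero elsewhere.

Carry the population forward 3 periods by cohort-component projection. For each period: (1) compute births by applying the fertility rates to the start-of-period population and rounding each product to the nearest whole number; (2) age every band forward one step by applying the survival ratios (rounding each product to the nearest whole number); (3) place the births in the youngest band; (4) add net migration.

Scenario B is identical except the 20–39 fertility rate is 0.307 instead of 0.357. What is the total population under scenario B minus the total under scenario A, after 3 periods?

-138

Period 1.
Births: 960 × 0.357 = 343, 2390 × 0.069 = 165 — total 508
20–39: 1280 × 0.95 = 1216
40–59: 960 × 0.959 = 921
60–79: 2390 × 0.932 = 2227
Net migration: 0–19 − 60 → 448; 40–59 + 240 → 1161
→ [448, 1216, 1161, 2227]
Period 2.
Births: 1216 × 0.357 = 434, 1161 × 0.069 = 80 — total 514
20–39: 448 × 0.95 = 426
40–59: 1216 × 0.959 = 1166
60–79: 1161 × 0.932 = 1082
Net migration: 0–19 − 60 → 454; 40–59 + 240 → 1406
→ [454, 426, 1406, 1082]
Period 3.
Births: 426 × 0.357 = 152, 1406 × 0.069 = 97 — total 249
20–39: 454 × 0.95 = 431
40–59: 426 × 0.959 = 409
60–79: 1406 × 0.932 = 1310
Net migration: 0–19 − 60 → 189; 40–59 + 240 → 649
→ [189, 431, 649, 1310]
Scenario A total after 3 periods: 2579
Scenario B projection —
Period 1.
Births: 960 × 0.307 = 295, 2390 × 0.069 = 165 — total 460
20–39: 1280 × 0.95 = 1216
40–59: 960 × 0.959 = 921
60–79: 2390 × 0.932 = 2227
Net migration: 0–19 − 60 → 400; 40–59 + 240 → 1161
→ [400, 1216, 1161, 2227]
Period 2.
Births: 1216 × 0.307 = 373, 1161 × 0.069 = 80 — total 453
20–39: 400 × 0.95 = 380
40–59: 1216 × 0.959 = 1166
60–79: 1161 × 0.932 = 1082
Net migration: 0–19 − 60 → 393; 40–59 + 240 → 1406
→ [393, 380, 1406, 1082]
Period 3.
Births: 380 × 0.307 = 117, 1406 × 0.069 = 97 — total 214
20–39: 393 × 0.95 = 373
40–59: 380 × 0.959 = 364
60–79: 1406 × 0.932 = 1310
Net migration: 0–19 − 60 → 154; 40–59 + 240 → 604
→ [154, 373, 604, 1310]
Scenario B total after 3 periods: 2441
Difference B − A = 2441 − 2579 = -138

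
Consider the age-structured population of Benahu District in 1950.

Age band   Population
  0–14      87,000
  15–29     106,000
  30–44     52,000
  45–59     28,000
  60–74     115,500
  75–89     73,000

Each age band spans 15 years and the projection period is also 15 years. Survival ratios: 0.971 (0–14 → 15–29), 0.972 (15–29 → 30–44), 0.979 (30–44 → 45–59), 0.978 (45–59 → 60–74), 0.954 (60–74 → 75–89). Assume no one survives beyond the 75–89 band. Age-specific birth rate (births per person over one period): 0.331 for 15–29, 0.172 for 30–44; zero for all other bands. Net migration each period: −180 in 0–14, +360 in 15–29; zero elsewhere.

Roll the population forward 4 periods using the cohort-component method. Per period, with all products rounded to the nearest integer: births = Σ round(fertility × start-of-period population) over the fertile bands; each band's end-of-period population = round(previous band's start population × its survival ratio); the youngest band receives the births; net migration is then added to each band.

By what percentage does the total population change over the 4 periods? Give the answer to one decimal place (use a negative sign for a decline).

-33.5

Numbering the groups 1..6 from youngest to oldest:
[period 1]
Births: 106000 × 0.331 = 35086  |  52000 × 0.172 = 8944 → total 44030
Group 2: 87000 × 0.971 = 84477
Group 3: 106000 × 0.972 = 103032
Group 4: 52000 × 0.979 = 50908
Group 5: 28000 × 0.978 = 27384
Group 6: 115500 × 0.954 = 110187
Net migration: Group 1 − 180 → 43850; Group 2 + 360 → 84837
→ [43850, 84837, 103032, 50908, 27384, 110187]
[period 2]
Births: 84837 × 0.331 = 28081  |  103032 × 0.172 = 17722 → total 45803
Group 2: 43850 × 0.971 = 42578
Group 3: 84837 × 0.972 = 82462
Group 4: 103032 × 0.979 = 100868
Group 5: 50908 × 0.978 = 49788
Group 6: 27384 × 0.954 = 26124
Net migration: Group 1 − 180 → 45623; Group 2 + 360 → 42938
→ [45623, 42938, 82462, 100868, 49788, 26124]
[period 3]
Births: 42938 × 0.331 = 14212  |  82462 × 0.172 = 14183 → total 28395
Group 2: 45623 × 0.971 = 44300
Group 3: 42938 × 0.972 = 41736
Group 4: 82462 × 0.979 = 80730
Group 5: 100868 × 0.978 = 98649
Group 6: 49788 × 0.954 = 47498
Net migration: Group 1 − 180 → 28215; Group 2 + 360 → 44660
→ [28215, 44660, 41736, 80730, 98649, 47498]
[period 4]
Births: 44660 × 0.331 = 14782  |  41736 × 0.172 = 7179 → total 21961
Group 2: 28215 × 0.971 = 27397
Group 3: 44660 × 0.972 = 43410
Group 4: 41736 × 0.979 = 40860
Group 5: 80730 × 0.978 = 78954
Group 6: 98649 × 0.954 = 94111
Net migration: Group 1 − 180 → 21781; Group 2 + 360 → 27757
→ [21781, 27757, 43410, 40860, 78954, 94111]
Total: 461500 → 306873; change = -154627; percentage change = -33.5%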